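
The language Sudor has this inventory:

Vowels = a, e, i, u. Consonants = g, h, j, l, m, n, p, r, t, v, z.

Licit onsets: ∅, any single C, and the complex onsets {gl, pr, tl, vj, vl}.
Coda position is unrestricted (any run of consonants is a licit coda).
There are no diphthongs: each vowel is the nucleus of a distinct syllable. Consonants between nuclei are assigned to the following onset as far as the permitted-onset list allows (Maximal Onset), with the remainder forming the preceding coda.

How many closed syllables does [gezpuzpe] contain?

Nuclei (vowels): e, u, e → 3 syllables.
σ1/σ2 boundary: /zp/; trying suffixes from longest down, /p/ is the first permitted one, so coda /z/ | onset /p/.
σ2/σ3 boundary: /zp/ — longest licit onset from the right is /p/, leaving /z/ as coda.
Syllabification: gez.puz.pe.
Classifying each syllable: /gez/ (closed), /puz/ (closed), /pe/ (open).
Closed syllables: 2.

2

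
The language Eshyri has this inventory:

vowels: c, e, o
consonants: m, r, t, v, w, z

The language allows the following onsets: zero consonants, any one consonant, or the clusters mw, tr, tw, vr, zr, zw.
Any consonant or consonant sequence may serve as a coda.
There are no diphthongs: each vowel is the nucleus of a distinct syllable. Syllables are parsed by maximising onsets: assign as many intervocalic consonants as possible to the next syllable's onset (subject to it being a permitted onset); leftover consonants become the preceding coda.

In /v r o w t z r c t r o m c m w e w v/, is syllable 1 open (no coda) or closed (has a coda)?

Nuclei (vowels): o, c, o, c, e → 5 syllables.
σ1/σ2 boundary: /wtzr/ splits as /wt/ + /zr/ (/zr/ is the longest suffix that is a licit onset).
σ2/σ3 boundary: /tr/ — entire cluster is a permitted onset → onset /tr/, coda ∅.
σ3/σ4 boundary: /m/ is a single consonant, so it becomes the next onset.
σ4/σ5 boundary: /mw/ — entire cluster is a permitted onset → onset /mw/, coda ∅.
Result: vrowt.zrc.tro.mc.mwewv.
Syllable 1 is /vrowt/ with coda /wt/, so it is closed.

closed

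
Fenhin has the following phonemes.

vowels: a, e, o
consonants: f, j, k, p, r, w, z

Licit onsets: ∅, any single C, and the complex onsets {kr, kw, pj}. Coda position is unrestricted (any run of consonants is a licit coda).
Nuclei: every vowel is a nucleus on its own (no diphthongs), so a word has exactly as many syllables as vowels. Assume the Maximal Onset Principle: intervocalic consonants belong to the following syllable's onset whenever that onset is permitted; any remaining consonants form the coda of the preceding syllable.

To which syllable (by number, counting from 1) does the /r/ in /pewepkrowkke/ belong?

3

Vowels present: e, e, o, e; each is a nucleus, giving 4 syllables.
σ1/σ2 boundary: /w/ → onset of the next syllable (single consonants are always licit onsets).
σ2/σ3 boundary: /pkr/ — longest licit onset from the right is /kr/, leaving /p/ as coda.
σ3/σ4 boundary: cluster /wkk/ — the longest permitted-onset suffix is /k/; onset = /k/, preceding coda = /wk/.
Result: pe.wep.krowk.ke.
The /r/ is in the onset of syllable 3 (/krowk/).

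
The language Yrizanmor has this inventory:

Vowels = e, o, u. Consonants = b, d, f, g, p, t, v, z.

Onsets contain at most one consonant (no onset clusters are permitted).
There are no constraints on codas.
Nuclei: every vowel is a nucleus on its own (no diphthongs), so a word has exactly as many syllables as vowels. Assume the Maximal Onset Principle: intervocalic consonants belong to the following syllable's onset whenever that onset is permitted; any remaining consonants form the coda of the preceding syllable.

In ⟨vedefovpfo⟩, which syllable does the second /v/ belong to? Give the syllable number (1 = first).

Vowels present: e, e, o, o; each is a nucleus, giving 4 syllables.
/e…e/ gap (V1→V2): /d/ is a single consonant, so it becomes the next onset.
/e…o/ gap (V2→V3): just /f/ — single C goes to the following onset.
/o…o/ gap (V3→V4): /vpf/ — longest licit onset from the right is /f/, leaving /vp/ as coda.
So the parse is ve.de.fovp.fo.
The second /v/ is in the coda of syllable 3 (/fovp/).

3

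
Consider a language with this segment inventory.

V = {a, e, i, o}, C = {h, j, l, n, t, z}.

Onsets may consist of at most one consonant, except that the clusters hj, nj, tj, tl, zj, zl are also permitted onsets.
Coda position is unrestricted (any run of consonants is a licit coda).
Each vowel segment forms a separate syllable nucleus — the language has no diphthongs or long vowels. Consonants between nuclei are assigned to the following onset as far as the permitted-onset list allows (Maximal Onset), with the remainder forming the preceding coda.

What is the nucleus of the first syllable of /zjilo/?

i

Vowels present: i, o; each is a nucleus, giving 2 syllables.
The first nucleus (vowel 1 from the left) is /i/.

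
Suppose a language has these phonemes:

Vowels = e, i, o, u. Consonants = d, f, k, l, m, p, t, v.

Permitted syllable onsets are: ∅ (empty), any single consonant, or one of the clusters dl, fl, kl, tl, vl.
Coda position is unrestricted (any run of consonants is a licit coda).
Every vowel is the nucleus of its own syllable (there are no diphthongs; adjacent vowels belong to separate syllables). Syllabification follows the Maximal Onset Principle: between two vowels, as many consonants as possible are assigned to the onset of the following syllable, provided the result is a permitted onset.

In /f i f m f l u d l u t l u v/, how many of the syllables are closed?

2

Nuclei (vowels): i, u, u, u → 4 syllables.
/i…u/ gap (V1→V2): cluster /fmfl/ — the longest permitted-onset suffix is /fl/; onset = /fl/, preceding coda = /fm/.
/u…u/ gap (V2→V3): /dl/ — entire cluster is a permitted onset → onset /dl/, coda ∅.
/u…u/ gap (V3→V4): cluster /tl/ — /tl/ is itself a permitted onset, so the whole cluster goes right; preceding coda = ∅.
Syllabification: fifm.flu.dlu.tluv.
Classifying each syllable: /fifm/ (closed), /flu/ (open), /dlu/ (open), /tluv/ (closed).
Closed syllables: 2.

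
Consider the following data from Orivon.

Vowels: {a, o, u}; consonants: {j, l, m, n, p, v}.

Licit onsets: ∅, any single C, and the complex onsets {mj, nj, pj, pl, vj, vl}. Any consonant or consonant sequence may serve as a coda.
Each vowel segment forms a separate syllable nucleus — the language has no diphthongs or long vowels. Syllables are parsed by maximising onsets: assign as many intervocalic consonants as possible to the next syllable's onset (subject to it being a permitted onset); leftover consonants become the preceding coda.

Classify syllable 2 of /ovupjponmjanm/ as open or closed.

closed

Nuclei (vowels): o, u, o, a → 4 syllables.
Between /o/ (V1) and /u/ (V2): /v/ → onset of the next syllable (single consonants are always licit onsets).
Between /u/ (V2) and /o/ (V3): /pjp/ — longest licit onset from the right is /p/, leaving /pj/ as coda.
Between /o/ (V3) and /a/ (V4): /nmj/; trying suffixes from longest down, /mj/ is the first permitted one, so coda /n/ | onset /mj/.
Syllabification: o.vupj.pon.mjanm.
Syllable 2 is /vupj/ with coda /pj/, so it is closed.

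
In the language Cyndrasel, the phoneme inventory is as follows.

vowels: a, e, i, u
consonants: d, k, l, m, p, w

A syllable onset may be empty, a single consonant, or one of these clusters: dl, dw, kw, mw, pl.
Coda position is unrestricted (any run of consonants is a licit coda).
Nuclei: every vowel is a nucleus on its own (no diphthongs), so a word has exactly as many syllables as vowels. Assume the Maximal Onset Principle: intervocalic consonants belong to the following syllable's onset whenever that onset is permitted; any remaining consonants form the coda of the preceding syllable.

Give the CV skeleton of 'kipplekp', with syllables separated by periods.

CVC.CCVCC

Vowels present: i, e; each is a nucleus, giving 2 syllables.
/i…e/ gap (V1→V2): /ppl/ — longest licit onset from the right is /pl/, leaving /p/ as coda.
So the parse is kip.plekp.
Mapping each syllable to C/V: /kip/ → CVC, /plekp/ → CCVCC.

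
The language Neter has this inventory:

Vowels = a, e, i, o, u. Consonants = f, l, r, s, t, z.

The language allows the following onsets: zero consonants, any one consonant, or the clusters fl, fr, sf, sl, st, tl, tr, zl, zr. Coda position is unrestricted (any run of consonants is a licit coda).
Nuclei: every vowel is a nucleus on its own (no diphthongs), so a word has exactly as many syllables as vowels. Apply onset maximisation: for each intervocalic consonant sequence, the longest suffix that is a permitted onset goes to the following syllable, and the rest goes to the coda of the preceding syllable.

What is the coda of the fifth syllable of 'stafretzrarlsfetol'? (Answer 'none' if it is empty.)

The vowels are a, e, a, e, o — 5 nuclei, so 5 syllables.
V1 /a/ – V2 /e/: /fr/ — entire cluster is a permitted onset → onset /fr/, coda ∅.
V2 /e/ – V3 /a/: /tzr/; trying suffixes from longest down, /zr/ is the first permitted one, so coda /t/ | onset /zr/.
V3 /a/ – V4 /e/: /rlsf/; trying suffixes from longest down, /sf/ is the first permitted one, so coda /rl/ | onset /sf/.
V4 /e/ – V5 /o/: /t/ → onset of the next syllable (single consonants are always licit onsets).
Putting it together: sta.fret.zrarl.sfe.tol.
Syllable 5 is /tol/: onset /t/, nucleus /o/, coda /l/.

l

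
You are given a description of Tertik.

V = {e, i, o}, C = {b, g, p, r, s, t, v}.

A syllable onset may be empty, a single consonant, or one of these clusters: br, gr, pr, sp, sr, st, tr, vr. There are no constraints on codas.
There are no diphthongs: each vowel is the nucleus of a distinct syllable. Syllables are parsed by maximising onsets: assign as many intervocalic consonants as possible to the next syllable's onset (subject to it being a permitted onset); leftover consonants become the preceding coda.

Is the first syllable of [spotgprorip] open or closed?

closed

Nuclei (vowels): o, o, i → 3 syllables.
σ1/σ2 boundary: /tgpr/; trying suffixes from longest down, /pr/ is the first permitted one, so coda /tg/ | onset /pr/.
σ2/σ3 boundary: just /r/ — single C goes to the following onset.
Syllabification: spotg.pro.rip.
Syllable 1 is /spotg/ with coda /tg/, so it is closed.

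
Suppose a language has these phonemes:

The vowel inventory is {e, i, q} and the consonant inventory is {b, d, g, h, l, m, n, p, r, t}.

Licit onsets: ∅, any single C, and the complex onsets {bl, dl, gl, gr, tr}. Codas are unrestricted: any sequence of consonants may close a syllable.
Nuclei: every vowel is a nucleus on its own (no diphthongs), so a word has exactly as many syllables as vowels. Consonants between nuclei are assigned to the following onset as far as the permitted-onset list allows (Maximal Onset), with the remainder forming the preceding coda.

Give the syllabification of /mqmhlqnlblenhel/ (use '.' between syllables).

The vowels are q, q, e, e — 4 nuclei, so 4 syllables.
V1 /q/ – V2 /q/: /mhl/; trying suffixes from longest down, /l/ is the first permitted one, so coda /mh/ | onset /l/.
V2 /q/ – V3 /e/: /nlbl/ splits as /nl/ + /bl/ (/bl/ is the longest suffix that is a licit onset).
V3 /e/ – V4 /e/: /nh/ splits as /n/ + /h/ (/h/ is the longest suffix that is a licit onset).

mqmh.lqnl.blen.hel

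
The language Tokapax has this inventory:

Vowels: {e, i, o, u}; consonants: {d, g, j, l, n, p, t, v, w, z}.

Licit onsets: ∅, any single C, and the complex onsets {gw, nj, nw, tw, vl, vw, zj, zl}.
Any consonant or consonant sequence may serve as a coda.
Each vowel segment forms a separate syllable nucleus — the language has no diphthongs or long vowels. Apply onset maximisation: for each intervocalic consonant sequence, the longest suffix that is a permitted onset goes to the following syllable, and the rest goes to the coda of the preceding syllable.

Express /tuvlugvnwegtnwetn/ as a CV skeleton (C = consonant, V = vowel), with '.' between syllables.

CV.CCVCC.CCVCC.CCVCC

Nuclei (vowels): u, u, e, e → 4 syllables.
V1 /u/ – V2 /u/: /vl/ is a licit onset in full, so it all attaches to the next syllable.
V2 /u/ – V3 /e/: /gvnw/ splits as /gv/ + /nw/ (/nw/ is the longest suffix that is a licit onset).
V3 /e/ – V4 /e/: cluster /gtnw/ — the longest permitted-onset suffix is /nw/; onset = /nw/, preceding coda = /gt/.
Putting it together: tu.vlugv.nwegt.nwetn.
Mapping each syllable to C/V: /tu/ → CV, /vlugv/ → CCVCC, /nwegt/ → CCVCC, /nwetn/ → CCVCC.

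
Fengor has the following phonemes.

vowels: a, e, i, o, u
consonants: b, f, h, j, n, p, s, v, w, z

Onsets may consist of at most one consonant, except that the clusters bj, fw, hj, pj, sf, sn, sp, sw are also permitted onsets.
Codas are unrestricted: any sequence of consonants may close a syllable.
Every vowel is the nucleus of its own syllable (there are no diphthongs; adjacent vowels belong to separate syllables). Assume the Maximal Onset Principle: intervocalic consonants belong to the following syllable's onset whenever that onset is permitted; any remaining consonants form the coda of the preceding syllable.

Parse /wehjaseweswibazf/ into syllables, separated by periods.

Vowels present: e, a, e, e, i, a; each is a nucleus, giving 6 syllables.
V1 /e/ – V2 /a/: cluster /hj/ — /hj/ is itself a permitted onset, so the whole cluster goes right; preceding coda = ∅.
V2 /a/ – V3 /e/: /s/ → onset of the next syllable (single consonants are always licit onsets).
V3 /e/ – V4 /e/: /w/ is a single consonant, so it becomes the next onset.
V4 /e/ – V5 /i/: /sw/ is a licit onset in full, so it all attaches to the next syllable.
V5 /i/ – V6 /a/: /b/ → onset of the next syllable (single consonants are always licit onsets).

we.hja.se.we.swi.bazf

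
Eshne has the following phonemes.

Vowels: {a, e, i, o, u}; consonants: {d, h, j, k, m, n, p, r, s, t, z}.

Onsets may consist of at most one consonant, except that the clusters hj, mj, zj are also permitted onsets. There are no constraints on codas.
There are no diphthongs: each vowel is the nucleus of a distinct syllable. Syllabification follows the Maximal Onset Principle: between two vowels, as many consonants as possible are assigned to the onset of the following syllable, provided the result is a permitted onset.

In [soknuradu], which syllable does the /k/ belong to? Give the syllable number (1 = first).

Vowels present: o, u, a, u; each is a nucleus, giving 4 syllables.
V1 /o/ – V2 /u/: /kn/ splits as /k/ + /n/ (/n/ is the longest suffix that is a licit onset).
V2 /u/ – V3 /a/: /r/ → onset of the next syllable (single consonants are always licit onsets).
V3 /a/ – V4 /u/: just /d/ — single C goes to the following onset.
Putting it together: sok.nu.ra.du.
The /k/ is in the coda of syllable 1 (/sok/).

1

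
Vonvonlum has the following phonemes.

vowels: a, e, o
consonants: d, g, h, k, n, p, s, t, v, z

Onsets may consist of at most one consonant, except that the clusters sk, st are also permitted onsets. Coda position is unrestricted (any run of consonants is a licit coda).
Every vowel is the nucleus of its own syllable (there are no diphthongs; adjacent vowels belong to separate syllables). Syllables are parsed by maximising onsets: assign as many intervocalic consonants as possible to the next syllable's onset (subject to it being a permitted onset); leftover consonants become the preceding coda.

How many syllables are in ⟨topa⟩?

Nuclei (vowels): o, a → 2 syllables.

2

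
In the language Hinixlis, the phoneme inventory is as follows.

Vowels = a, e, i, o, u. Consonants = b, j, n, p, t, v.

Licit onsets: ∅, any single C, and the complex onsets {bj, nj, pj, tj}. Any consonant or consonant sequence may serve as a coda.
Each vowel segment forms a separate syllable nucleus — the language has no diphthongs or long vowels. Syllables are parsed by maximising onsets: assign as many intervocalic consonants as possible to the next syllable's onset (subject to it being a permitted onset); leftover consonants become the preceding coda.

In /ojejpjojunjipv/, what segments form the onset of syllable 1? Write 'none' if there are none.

The vowels are o, e, o, u, i — 5 nuclei, so 5 syllables.
V1 /o/ – V2 /e/: /j/ → onset of the next syllable (single consonants are always licit onsets).
V2 /e/ – V3 /o/: /jpj/ splits as /j/ + /pj/ (/pj/ is the longest suffix that is a licit onset).
V3 /o/ – V4 /u/: /j/ → onset of the next syllable (single consonants are always licit onsets).
V4 /u/ – V5 /i/: /nj/ — entire cluster is a permitted onset → onset /nj/, coda ∅.
Syllabification: o.jej.pjo.ju.njipv.
Syllable 1 is /o/: onset ∅, nucleus /o/, coda ∅.

none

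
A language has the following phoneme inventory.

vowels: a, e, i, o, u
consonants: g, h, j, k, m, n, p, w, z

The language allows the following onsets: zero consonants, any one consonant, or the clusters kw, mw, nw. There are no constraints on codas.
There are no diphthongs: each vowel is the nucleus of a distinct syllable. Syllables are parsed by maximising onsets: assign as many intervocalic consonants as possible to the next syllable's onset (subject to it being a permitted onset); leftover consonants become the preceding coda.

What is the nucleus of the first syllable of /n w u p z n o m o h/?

Nuclei (vowels): u, o, o → 3 syllables.
The first nucleus (vowel 1 from the left) is /u/.

u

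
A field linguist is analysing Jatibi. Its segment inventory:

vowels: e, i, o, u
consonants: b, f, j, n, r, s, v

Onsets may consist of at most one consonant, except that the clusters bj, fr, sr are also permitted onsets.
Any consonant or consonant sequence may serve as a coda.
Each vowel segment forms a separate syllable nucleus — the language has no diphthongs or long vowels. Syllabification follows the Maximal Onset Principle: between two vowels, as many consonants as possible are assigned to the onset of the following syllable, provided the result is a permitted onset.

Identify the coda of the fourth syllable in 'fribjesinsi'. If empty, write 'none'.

none

Nuclei (vowels): i, e, i, i → 4 syllables.
Between /i/ (V1) and /e/ (V2): /bj/ — entire cluster is a permitted onset → onset /bj/, coda ∅.
Between /e/ (V2) and /i/ (V3): just /s/ — single C goes to the following onset.
Between /i/ (V3) and /i/ (V4): /ns/ — longest licit onset from the right is /s/, leaving /n/ as coda.
Putting it together: fri.bje.sin.si.
Syllable 4 is /si/: onset /s/, nucleus /i/, coda ∅.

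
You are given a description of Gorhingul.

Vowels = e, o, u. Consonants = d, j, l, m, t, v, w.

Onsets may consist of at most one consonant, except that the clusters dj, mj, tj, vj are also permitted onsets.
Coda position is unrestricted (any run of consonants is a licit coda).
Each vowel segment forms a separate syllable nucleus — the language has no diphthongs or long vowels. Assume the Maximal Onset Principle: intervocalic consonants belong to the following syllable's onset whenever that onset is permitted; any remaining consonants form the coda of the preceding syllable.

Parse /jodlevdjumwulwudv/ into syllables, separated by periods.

jod.lev.djum.wul.wudv

Vowels present: o, e, u, u, u; each is a nucleus, giving 5 syllables.
/o…e/ gap (V1→V2): /dl/ splits as /d/ + /l/ (/l/ is the longest suffix that is a licit onset).
/e…u/ gap (V2→V3): /vdj/ — longest licit onset from the right is /dj/, leaving /v/ as coda.
/u…u/ gap (V3→V4): /mw/; trying suffixes from longest down, /w/ is the first permitted one, so coda /m/ | onset /w/.
/u…u/ gap (V4→V5): /lw/ — longest licit onset from the right is /w/, leaving /l/ as coda.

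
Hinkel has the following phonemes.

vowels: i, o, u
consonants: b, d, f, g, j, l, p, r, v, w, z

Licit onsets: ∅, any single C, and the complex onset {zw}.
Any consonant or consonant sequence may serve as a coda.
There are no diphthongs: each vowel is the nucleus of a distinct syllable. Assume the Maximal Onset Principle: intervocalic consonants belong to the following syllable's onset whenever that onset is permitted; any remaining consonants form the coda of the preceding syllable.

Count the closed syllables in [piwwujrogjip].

4

The vowels are i, u, o, i — 4 nuclei, so 4 syllables.
/i…u/ gap (V1→V2): /ww/; trying suffixes from longest down, /w/ is the first permitted one, so coda /w/ | onset /w/.
/u…o/ gap (V2→V3): /jr/ splits as /j/ + /r/ (/r/ is the longest suffix that is a licit onset).
/o…i/ gap (V3→V4): /gj/ splits as /g/ + /j/ (/j/ is the longest suffix that is a licit onset).
So the parse is piw.wuj.rog.jip.
Classifying each syllable: /piw/ (closed), /wuj/ (closed), /rog/ (closed), /jip/ (closed).
Closed syllables: 4.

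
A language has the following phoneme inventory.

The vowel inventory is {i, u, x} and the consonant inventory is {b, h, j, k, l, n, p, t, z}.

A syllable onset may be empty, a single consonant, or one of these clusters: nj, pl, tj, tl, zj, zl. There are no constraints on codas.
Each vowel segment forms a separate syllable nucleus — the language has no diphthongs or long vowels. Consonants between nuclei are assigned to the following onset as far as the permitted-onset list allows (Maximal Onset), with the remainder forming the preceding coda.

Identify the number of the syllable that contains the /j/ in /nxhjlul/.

1

Vowels present: x, u; each is a nucleus, giving 2 syllables.
/x…u/ gap (V1→V2): cluster /hjl/ — the longest permitted-onset suffix is /l/; onset = /l/, preceding coda = /hj/.
So the parse is nxhj.lul.
The /j/ is in the coda of syllable 1 (/nxhj/).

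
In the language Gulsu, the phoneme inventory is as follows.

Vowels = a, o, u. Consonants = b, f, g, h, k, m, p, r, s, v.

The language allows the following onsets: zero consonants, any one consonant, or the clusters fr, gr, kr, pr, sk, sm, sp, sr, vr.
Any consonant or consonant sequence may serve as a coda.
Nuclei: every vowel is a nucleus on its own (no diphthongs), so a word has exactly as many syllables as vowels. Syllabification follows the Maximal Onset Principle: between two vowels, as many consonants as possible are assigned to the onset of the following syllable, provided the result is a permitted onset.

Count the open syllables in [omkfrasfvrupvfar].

Nuclei (vowels): o, a, u, a → 4 syllables.
/o…a/ gap (V1→V2): /mkfr/; trying suffixes from longest down, /fr/ is the first permitted one, so coda /mk/ | onset /fr/.
/a…u/ gap (V2→V3): /sfvr/ — longest licit onset from the right is /vr/, leaving /sf/ as coda.
/u…a/ gap (V3→V4): /pvf/ — longest licit onset from the right is /f/, leaving /pv/ as coda.
Syllabification: omk.frasf.vrupv.far.
Classifying each syllable: /omk/ (closed), /frasf/ (closed), /vrupv/ (closed), /far/ (closed).
Open syllables: 0.

0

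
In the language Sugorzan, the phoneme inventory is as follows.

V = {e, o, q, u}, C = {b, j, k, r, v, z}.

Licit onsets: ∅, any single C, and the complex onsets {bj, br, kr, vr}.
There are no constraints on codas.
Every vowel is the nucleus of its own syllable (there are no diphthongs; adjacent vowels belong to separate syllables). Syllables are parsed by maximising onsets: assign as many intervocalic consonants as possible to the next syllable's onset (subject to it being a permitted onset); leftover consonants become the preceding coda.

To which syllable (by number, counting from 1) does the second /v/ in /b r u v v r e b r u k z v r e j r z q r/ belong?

Nuclei (vowels): u, e, u, e, q → 5 syllables.
/u…e/ gap (V1→V2): /vvr/; trying suffixes from longest down, /vr/ is the first permitted one, so coda /v/ | onset /vr/.
/e…u/ gap (V2→V3): cluster /br/ — /br/ is itself a permitted onset, so the whole cluster goes right; preceding coda = ∅.
/u…e/ gap (V3→V4): /kzvr/ — longest licit onset from the right is /vr/, leaving /kz/ as coda.
/e…q/ gap (V4→V5): /jrz/; trying suffixes from longest down, /z/ is the first permitted one, so coda /jr/ | onset /z/.
So the parse is bruv.vre.brukz.vrejr.zqr.
The second /v/ is in the onset of syllable 2 (/vre/).

2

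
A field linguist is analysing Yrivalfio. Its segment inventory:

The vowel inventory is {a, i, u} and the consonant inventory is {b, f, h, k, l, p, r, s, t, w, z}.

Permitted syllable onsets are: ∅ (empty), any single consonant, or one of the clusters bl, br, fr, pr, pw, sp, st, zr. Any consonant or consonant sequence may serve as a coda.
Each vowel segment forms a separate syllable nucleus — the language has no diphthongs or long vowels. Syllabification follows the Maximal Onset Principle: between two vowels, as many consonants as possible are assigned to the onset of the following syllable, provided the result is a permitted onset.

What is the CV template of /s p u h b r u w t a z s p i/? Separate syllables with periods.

CCVC.CCVC.CVC.CCV

Vowels present: u, u, a, i; each is a nucleus, giving 4 syllables.
σ1/σ2 boundary: /hbr/; trying suffixes from longest down, /br/ is the first permitted one, so coda /h/ | onset /br/.
σ2/σ3 boundary: cluster /wt/ — the longest permitted-onset suffix is /t/; onset = /t/, preceding coda = /w/.
σ3/σ4 boundary: /zsp/ — longest licit onset from the right is /sp/, leaving /z/ as coda.
Result: spuh.bruw.taz.spi.
Mapping each syllable to C/V: /spuh/ → CCVC, /bruw/ → CCVC, /taz/ → CVC, /spi/ → CCV.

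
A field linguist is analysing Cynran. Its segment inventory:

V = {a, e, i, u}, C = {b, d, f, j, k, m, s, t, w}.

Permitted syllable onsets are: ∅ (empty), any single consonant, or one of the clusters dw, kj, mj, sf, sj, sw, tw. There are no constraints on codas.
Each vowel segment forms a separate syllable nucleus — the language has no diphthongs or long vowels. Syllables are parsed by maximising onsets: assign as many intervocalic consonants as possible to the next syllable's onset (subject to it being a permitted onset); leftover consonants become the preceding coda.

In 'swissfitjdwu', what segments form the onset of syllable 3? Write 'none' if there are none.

dw

Vowels present: i, i, u; each is a nucleus, giving 3 syllables.
σ1/σ2 boundary: /ssf/; trying suffixes from longest down, /sf/ is the first permitted one, so coda /s/ | onset /sf/.
σ2/σ3 boundary: cluster /tjdw/ — the longest permitted-onset suffix is /dw/; onset = /dw/, preceding coda = /tj/.
Syllabification: swis.sfitj.dwu.
Syllable 3 is /dwu/: onset /dw/, nucleus /u/, coda ∅.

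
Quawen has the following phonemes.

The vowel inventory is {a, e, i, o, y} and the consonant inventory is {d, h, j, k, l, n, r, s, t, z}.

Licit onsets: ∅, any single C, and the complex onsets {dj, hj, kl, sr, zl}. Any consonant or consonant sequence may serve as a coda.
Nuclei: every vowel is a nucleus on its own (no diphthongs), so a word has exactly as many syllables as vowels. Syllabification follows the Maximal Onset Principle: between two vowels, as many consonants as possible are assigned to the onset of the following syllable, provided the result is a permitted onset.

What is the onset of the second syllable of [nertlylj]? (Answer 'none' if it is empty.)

Nuclei (vowels): e, y → 2 syllables.
σ1/σ2 boundary: cluster /rtl/ — the longest permitted-onset suffix is /l/; onset = /l/, preceding coda = /rt/.
Syllabification: nert.lylj.
Syllable 2 is /lylj/: onset /l/, nucleus /y/, coda /lj/.

l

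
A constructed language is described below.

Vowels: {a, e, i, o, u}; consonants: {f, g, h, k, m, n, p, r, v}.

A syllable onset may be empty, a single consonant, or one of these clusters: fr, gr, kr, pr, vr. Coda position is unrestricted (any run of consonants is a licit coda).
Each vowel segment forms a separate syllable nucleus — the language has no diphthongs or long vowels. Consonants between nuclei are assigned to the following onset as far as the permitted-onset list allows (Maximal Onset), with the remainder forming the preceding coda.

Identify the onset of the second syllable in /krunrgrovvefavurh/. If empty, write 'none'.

gr

Nuclei (vowels): u, o, e, a, u → 5 syllables.
/u…o/ gap (V1→V2): /nrgr/ — longest licit onset from the right is /gr/, leaving /nr/ as coda.
/o…e/ gap (V2→V3): /vv/ — longest licit onset from the right is /v/, leaving /v/ as coda.
/e…a/ gap (V3→V4): just /f/ — single C goes to the following onset.
/a…u/ gap (V4→V5): /v/ → onset of the next syllable (single consonants are always licit onsets).
So the parse is krunr.grov.ve.fa.vurh.
Syllable 2 is /grov/: onset /gr/, nucleus /o/, coda /v/.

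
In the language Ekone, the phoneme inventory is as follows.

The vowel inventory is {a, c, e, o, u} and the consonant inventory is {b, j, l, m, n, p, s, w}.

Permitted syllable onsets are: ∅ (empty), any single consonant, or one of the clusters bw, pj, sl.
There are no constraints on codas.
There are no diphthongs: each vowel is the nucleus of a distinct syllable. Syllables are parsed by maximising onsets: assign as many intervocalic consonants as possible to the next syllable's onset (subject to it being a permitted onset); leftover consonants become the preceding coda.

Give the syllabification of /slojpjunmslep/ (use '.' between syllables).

Nuclei (vowels): o, u, e → 3 syllables.
/o…u/ gap (V1→V2): /jpj/ splits as /j/ + /pj/ (/pj/ is the longest suffix that is a licit onset).
/u…e/ gap (V2→V3): cluster /nmsl/ — the longest permitted-onset suffix is /sl/; onset = /sl/, preceding coda = /nm/.

sloj.pjunm.slep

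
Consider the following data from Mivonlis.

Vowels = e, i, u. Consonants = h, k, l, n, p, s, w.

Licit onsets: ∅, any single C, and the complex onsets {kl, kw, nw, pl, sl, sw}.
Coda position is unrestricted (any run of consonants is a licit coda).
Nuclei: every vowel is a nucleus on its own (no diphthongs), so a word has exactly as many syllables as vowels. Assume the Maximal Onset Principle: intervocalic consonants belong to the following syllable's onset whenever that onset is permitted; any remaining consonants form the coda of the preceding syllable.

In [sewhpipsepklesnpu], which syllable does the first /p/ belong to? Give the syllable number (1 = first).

2

The vowels are e, i, e, e, u — 5 nuclei, so 5 syllables.
V1 /e/ – V2 /i/: cluster /whp/ — the longest permitted-onset suffix is /p/; onset = /p/, preceding coda = /wh/.
V2 /i/ – V3 /e/: cluster /ps/ — the longest permitted-onset suffix is /s/; onset = /s/, preceding coda = /p/.
V3 /e/ – V4 /e/: /pkl/ splits as /p/ + /kl/ (/kl/ is the longest suffix that is a licit onset).
V4 /e/ – V5 /u/: cluster /snp/ — the longest permitted-onset suffix is /p/; onset = /p/, preceding coda = /sn/.
Putting it together: sewh.pip.sep.klesn.pu.
The first /p/ is in the onset of syllable 2 (/pip/).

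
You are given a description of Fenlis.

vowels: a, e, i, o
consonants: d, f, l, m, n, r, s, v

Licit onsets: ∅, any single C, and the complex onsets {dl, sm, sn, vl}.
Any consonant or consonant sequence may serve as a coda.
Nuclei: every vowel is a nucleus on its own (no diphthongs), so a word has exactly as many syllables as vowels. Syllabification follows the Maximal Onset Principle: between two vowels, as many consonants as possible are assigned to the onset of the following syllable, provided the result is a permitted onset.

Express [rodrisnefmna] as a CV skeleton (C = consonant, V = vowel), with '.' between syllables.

CVC.CV.CCVCC.CV

Vowels present: o, i, e, a; each is a nucleus, giving 4 syllables.
/o…i/ gap (V1→V2): /dr/ — longest licit onset from the right is /r/, leaving /d/ as coda.
/i…e/ gap (V2→V3): /sn/ is a licit onset in full, so it all attaches to the next syllable.
/e…a/ gap (V3→V4): /fmn/ — longest licit onset from the right is /n/, leaving /fm/ as coda.
Putting it together: rod.ri.snefm.na.
Mapping each syllable to C/V: /rod/ → CVC, /ri/ → CV, /snefm/ → CCVCC, /na/ → CV.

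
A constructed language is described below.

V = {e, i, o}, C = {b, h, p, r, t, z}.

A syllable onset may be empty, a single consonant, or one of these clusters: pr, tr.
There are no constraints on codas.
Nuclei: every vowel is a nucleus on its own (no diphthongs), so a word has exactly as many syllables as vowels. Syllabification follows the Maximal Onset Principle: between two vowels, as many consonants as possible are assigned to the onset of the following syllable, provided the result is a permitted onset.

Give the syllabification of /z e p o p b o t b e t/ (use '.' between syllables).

The vowels are e, o, o, e — 4 nuclei, so 4 syllables.
σ1/σ2 boundary: just /p/ — single C goes to the following onset.
σ2/σ3 boundary: cluster /pb/ — the longest permitted-onset suffix is /b/; onset = /b/, preceding coda = /p/.
σ3/σ4 boundary: /tb/; trying suffixes from longest down, /b/ is the first permitted one, so coda /t/ | onset /b/.

ze.pop.bot.bet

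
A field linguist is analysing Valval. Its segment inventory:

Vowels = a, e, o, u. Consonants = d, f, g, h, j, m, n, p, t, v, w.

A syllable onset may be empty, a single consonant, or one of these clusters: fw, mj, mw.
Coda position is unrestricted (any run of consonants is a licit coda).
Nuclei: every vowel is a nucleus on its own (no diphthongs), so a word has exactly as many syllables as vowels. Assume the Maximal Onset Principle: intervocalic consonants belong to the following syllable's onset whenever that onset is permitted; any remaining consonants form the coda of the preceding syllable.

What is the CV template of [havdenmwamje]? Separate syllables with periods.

CVC.CVC.CCV.CCV

The vowels are a, e, a, e — 4 nuclei, so 4 syllables.
σ1/σ2 boundary: cluster /vd/ — the longest permitted-onset suffix is /d/; onset = /d/, preceding coda = /v/.
σ2/σ3 boundary: cluster /nmw/ — the longest permitted-onset suffix is /mw/; onset = /mw/, preceding coda = /n/.
σ3/σ4 boundary: /mj/ — entire cluster is a permitted onset → onset /mj/, coda ∅.
Syllabification: hav.den.mwa.mje.
Mapping each syllable to C/V: /hav/ → CVC, /den/ → CVC, /mwa/ → CCV, /mje/ → CCV.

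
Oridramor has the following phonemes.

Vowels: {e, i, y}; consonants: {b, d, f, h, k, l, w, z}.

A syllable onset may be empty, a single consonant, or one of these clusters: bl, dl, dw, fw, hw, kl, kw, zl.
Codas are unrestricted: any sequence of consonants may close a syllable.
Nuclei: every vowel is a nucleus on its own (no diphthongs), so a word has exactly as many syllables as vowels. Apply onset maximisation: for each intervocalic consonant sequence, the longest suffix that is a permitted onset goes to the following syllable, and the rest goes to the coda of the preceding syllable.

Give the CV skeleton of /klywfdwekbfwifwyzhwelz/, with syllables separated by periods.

Vowels present: y, e, i, y, e; each is a nucleus, giving 5 syllables.
/y…e/ gap (V1→V2): /wfdw/ — longest licit onset from the right is /dw/, leaving /wf/ as coda.
/e…i/ gap (V2→V3): /kbfw/; trying suffixes from longest down, /fw/ is the first permitted one, so coda /kb/ | onset /fw/.
/i…y/ gap (V3→V4): /fw/ — entire cluster is a permitted onset → onset /fw/, coda ∅.
/y…e/ gap (V4→V5): /zhw/ splits as /z/ + /hw/ (/hw/ is the longest suffix that is a licit onset).
Putting it together: klywf.dwekb.fwi.fwyz.hwelz.
Mapping each syllable to C/V: /klywf/ → CCVCC, /dwekb/ → CCVCC, /fwi/ → CCV, /fwyz/ → CCVC, /hwelz/ → CCVCC.

CCVCC.CCVCC.CCV.CCVC.CCVCC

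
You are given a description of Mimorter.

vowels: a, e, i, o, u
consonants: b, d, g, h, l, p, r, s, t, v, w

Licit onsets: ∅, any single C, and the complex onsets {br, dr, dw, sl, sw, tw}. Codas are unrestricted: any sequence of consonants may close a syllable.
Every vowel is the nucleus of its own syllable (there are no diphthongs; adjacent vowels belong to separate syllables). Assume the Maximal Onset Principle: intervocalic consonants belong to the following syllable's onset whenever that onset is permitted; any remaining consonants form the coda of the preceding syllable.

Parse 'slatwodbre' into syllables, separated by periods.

Nuclei (vowels): a, o, e → 3 syllables.
/a…o/ gap (V1→V2): /tw/ — entire cluster is a permitted onset → onset /tw/, coda ∅.
/o…e/ gap (V2→V3): /dbr/ splits as /d/ + /br/ (/br/ is the longest suffix that is a licit onset).

sla.twod.bre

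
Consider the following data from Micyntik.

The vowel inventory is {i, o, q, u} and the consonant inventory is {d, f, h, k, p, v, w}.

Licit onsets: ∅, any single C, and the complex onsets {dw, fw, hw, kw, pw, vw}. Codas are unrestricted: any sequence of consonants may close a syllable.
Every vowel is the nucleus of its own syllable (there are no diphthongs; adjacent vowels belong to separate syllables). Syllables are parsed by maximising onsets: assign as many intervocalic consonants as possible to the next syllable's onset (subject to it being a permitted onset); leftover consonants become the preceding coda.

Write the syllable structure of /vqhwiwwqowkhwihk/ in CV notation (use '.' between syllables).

Vowels present: q, i, q, o, i; each is a nucleus, giving 5 syllables.
V1 /q/ – V2 /i/: /hw/ is a licit onset in full, so it all attaches to the next syllable.
V2 /i/ – V3 /q/: /ww/ splits as /w/ + /w/ (/w/ is the longest suffix that is a licit onset).
V3 /q/ – V4 /o/: no consonants, so the boundary falls immediately after /q/.
V4 /o/ – V5 /i/: /wkhw/ — longest licit onset from the right is /hw/, leaving /wk/ as coda.
So the parse is vq.hwiw.wq.owk.hwihk.
Mapping each syllable to C/V: /vq/ → CV, /hwiw/ → CCVC, /wq/ → CV, /owk/ → VCC, /hwihk/ → CCVCC.

CV.CCVC.CV.VCC.CCVCC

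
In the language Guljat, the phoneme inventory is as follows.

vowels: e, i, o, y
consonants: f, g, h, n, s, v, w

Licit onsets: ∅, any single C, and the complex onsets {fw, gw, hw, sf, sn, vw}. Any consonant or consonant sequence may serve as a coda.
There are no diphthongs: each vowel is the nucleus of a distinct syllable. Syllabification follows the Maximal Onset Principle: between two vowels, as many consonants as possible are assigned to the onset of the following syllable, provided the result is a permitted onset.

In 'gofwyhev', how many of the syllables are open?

2

Nuclei (vowels): o, y, e → 3 syllables.
Between /o/ (V1) and /y/ (V2): /fw/ — entire cluster is a permitted onset → onset /fw/, coda ∅.
Between /y/ (V2) and /e/ (V3): /h/ → onset of the next syllable (single consonants are always licit onsets).
Result: go.fwy.hev.
Classifying each syllable: /go/ (open), /fwy/ (open), /hev/ (closed).
Open syllables: 2.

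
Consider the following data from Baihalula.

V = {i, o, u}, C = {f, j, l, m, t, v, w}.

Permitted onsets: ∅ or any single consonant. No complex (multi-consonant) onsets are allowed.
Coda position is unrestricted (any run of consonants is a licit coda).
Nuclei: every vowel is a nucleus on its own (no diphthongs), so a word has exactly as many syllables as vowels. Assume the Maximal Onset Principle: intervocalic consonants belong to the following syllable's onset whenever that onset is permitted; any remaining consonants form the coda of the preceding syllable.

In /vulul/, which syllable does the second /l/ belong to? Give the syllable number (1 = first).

Nuclei (vowels): u, u → 2 syllables.
Between /u/ (V1) and /u/ (V2): /l/ is a single consonant, so it becomes the next onset.
Result: vu.lul.
The second /l/ is in the coda of syllable 2 (/lul/).

2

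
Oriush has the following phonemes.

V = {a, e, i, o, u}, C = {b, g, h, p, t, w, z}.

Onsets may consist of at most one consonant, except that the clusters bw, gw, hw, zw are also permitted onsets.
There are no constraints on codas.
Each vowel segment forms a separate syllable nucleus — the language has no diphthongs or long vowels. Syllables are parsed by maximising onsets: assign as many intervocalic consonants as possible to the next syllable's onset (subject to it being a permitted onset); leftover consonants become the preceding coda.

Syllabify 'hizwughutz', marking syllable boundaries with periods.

hi.zwug.hutz

The vowels are i, u, u — 3 nuclei, so 3 syllables.
σ1/σ2 boundary: /zw/ is a licit onset in full, so it all attaches to the next syllable.
σ2/σ3 boundary: /gh/ — longest licit onset from the right is /h/, leaving /g/ as coda.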